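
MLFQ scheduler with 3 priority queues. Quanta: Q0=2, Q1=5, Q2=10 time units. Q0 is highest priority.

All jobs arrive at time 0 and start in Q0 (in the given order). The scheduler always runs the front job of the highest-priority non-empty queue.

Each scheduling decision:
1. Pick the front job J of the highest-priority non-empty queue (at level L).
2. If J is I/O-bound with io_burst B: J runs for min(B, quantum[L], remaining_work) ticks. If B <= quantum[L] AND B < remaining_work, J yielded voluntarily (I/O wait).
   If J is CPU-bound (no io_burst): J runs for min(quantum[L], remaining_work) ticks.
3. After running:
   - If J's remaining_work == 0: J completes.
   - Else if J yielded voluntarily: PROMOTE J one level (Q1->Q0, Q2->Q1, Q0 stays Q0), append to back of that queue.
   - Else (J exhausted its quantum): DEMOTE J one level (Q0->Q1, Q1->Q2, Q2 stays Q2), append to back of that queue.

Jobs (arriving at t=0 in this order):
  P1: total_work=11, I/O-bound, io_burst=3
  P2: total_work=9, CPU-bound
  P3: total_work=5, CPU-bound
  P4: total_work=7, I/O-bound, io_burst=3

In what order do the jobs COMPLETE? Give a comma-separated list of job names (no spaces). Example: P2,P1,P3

Answer: P3,P4,P1,P2

Derivation:
t=0-2: P1@Q0 runs 2, rem=9, quantum used, demote→Q1. Q0=[P2,P3,P4] Q1=[P1] Q2=[]
t=2-4: P2@Q0 runs 2, rem=7, quantum used, demote→Q1. Q0=[P3,P4] Q1=[P1,P2] Q2=[]
t=4-6: P3@Q0 runs 2, rem=3, quantum used, demote→Q1. Q0=[P4] Q1=[P1,P2,P3] Q2=[]
t=6-8: P4@Q0 runs 2, rem=5, quantum used, demote→Q1. Q0=[] Q1=[P1,P2,P3,P4] Q2=[]
t=8-11: P1@Q1 runs 3, rem=6, I/O yield, promote→Q0. Q0=[P1] Q1=[P2,P3,P4] Q2=[]
t=11-13: P1@Q0 runs 2, rem=4, quantum used, demote→Q1. Q0=[] Q1=[P2,P3,P4,P1] Q2=[]
t=13-18: P2@Q1 runs 5, rem=2, quantum used, demote→Q2. Q0=[] Q1=[P3,P4,P1] Q2=[P2]
t=18-21: P3@Q1 runs 3, rem=0, completes. Q0=[] Q1=[P4,P1] Q2=[P2]
t=21-24: P4@Q1 runs 3, rem=2, I/O yield, promote→Q0. Q0=[P4] Q1=[P1] Q2=[P2]
t=24-26: P4@Q0 runs 2, rem=0, completes. Q0=[] Q1=[P1] Q2=[P2]
t=26-29: P1@Q1 runs 3, rem=1, I/O yield, promote→Q0. Q0=[P1] Q1=[] Q2=[P2]
t=29-30: P1@Q0 runs 1, rem=0, completes. Q0=[] Q1=[] Q2=[P2]
t=30-32: P2@Q2 runs 2, rem=0, completes. Q0=[] Q1=[] Q2=[]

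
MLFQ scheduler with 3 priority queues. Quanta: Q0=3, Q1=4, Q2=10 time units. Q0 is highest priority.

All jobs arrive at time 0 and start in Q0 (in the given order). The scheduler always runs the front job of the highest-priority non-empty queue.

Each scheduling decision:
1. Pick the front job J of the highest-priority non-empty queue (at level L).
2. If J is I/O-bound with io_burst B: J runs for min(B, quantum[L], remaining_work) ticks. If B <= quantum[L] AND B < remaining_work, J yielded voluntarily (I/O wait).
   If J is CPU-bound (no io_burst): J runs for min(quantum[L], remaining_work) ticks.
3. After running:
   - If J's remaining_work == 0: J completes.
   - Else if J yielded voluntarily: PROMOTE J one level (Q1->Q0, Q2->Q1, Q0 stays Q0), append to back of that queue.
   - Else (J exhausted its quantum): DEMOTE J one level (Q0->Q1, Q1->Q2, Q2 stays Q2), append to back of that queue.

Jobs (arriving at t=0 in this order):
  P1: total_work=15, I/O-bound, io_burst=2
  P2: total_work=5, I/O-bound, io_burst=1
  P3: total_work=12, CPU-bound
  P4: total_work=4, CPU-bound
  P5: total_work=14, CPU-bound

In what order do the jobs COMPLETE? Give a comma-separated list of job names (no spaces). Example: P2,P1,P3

t=0-2: P1@Q0 runs 2, rem=13, I/O yield, promote→Q0. Q0=[P2,P3,P4,P5,P1] Q1=[] Q2=[]
t=2-3: P2@Q0 runs 1, rem=4, I/O yield, promote→Q0. Q0=[P3,P4,P5,P1,P2] Q1=[] Q2=[]
t=3-6: P3@Q0 runs 3, rem=9, quantum used, demote→Q1. Q0=[P4,P5,P1,P2] Q1=[P3] Q2=[]
t=6-9: P4@Q0 runs 3, rem=1, quantum used, demote→Q1. Q0=[P5,P1,P2] Q1=[P3,P4] Q2=[]
t=9-12: P5@Q0 runs 3, rem=11, quantum used, demote→Q1. Q0=[P1,P2] Q1=[P3,P4,P5] Q2=[]
t=12-14: P1@Q0 runs 2, rem=11, I/O yield, promote→Q0. Q0=[P2,P1] Q1=[P3,P4,P5] Q2=[]
t=14-15: P2@Q0 runs 1, rem=3, I/O yield, promote→Q0. Q0=[P1,P2] Q1=[P3,P4,P5] Q2=[]
t=15-17: P1@Q0 runs 2, rem=9, I/O yield, promote→Q0. Q0=[P2,P1] Q1=[P3,P4,P5] Q2=[]
t=17-18: P2@Q0 runs 1, rem=2, I/O yield, promote→Q0. Q0=[P1,P2] Q1=[P3,P4,P5] Q2=[]
t=18-20: P1@Q0 runs 2, rem=7, I/O yield, promote→Q0. Q0=[P2,P1] Q1=[P3,P4,P5] Q2=[]
t=20-21: P2@Q0 runs 1, rem=1, I/O yield, promote→Q0. Q0=[P1,P2] Q1=[P3,P4,P5] Q2=[]
t=21-23: P1@Q0 runs 2, rem=5, I/O yield, promote→Q0. Q0=[P2,P1] Q1=[P3,P4,P5] Q2=[]
t=23-24: P2@Q0 runs 1, rem=0, completes. Q0=[P1] Q1=[P3,P4,P5] Q2=[]
t=24-26: P1@Q0 runs 2, rem=3, I/O yield, promote→Q0. Q0=[P1] Q1=[P3,P4,P5] Q2=[]
t=26-28: P1@Q0 runs 2, rem=1, I/O yield, promote→Q0. Q0=[P1] Q1=[P3,P4,P5] Q2=[]
t=28-29: P1@Q0 runs 1, rem=0, completes. Q0=[] Q1=[P3,P4,P5] Q2=[]
t=29-33: P3@Q1 runs 4, rem=5, quantum used, demote→Q2. Q0=[] Q1=[P4,P5] Q2=[P3]
t=33-34: P4@Q1 runs 1, rem=0, completes. Q0=[] Q1=[P5] Q2=[P3]
t=34-38: P5@Q1 runs 4, rem=7, quantum used, demote→Q2. Q0=[] Q1=[] Q2=[P3,P5]
t=38-43: P3@Q2 runs 5, rem=0, completes. Q0=[] Q1=[] Q2=[P5]
t=43-50: P5@Q2 runs 7, rem=0, completes. Q0=[] Q1=[] Q2=[]

Answer: P2,P1,P4,P3,P5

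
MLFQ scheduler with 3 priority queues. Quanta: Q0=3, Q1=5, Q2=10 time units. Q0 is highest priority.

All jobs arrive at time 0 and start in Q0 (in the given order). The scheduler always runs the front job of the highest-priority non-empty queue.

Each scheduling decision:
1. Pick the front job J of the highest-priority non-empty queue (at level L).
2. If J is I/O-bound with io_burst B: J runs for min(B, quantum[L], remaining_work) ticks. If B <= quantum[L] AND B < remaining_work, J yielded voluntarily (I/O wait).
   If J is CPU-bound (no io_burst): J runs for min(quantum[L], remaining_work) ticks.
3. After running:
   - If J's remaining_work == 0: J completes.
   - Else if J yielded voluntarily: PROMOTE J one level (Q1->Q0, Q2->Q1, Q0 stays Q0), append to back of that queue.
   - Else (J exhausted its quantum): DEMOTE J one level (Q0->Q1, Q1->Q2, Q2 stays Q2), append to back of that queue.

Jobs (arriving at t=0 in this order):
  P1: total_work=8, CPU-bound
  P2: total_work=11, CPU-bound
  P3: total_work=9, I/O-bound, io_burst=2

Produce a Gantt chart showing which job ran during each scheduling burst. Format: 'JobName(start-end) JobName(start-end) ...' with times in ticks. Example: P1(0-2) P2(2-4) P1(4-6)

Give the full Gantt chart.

t=0-3: P1@Q0 runs 3, rem=5, quantum used, demote→Q1. Q0=[P2,P3] Q1=[P1] Q2=[]
t=3-6: P2@Q0 runs 3, rem=8, quantum used, demote→Q1. Q0=[P3] Q1=[P1,P2] Q2=[]
t=6-8: P3@Q0 runs 2, rem=7, I/O yield, promote→Q0. Q0=[P3] Q1=[P1,P2] Q2=[]
t=8-10: P3@Q0 runs 2, rem=5, I/O yield, promote→Q0. Q0=[P3] Q1=[P1,P2] Q2=[]
t=10-12: P3@Q0 runs 2, rem=3, I/O yield, promote→Q0. Q0=[P3] Q1=[P1,P2] Q2=[]
t=12-14: P3@Q0 runs 2, rem=1, I/O yield, promote→Q0. Q0=[P3] Q1=[P1,P2] Q2=[]
t=14-15: P3@Q0 runs 1, rem=0, completes. Q0=[] Q1=[P1,P2] Q2=[]
t=15-20: P1@Q1 runs 5, rem=0, completes. Q0=[] Q1=[P2] Q2=[]
t=20-25: P2@Q1 runs 5, rem=3, quantum used, demote→Q2. Q0=[] Q1=[] Q2=[P2]
t=25-28: P2@Q2 runs 3, rem=0, completes. Q0=[] Q1=[] Q2=[]

Answer: P1(0-3) P2(3-6) P3(6-8) P3(8-10) P3(10-12) P3(12-14) P3(14-15) P1(15-20) P2(20-25) P2(25-28)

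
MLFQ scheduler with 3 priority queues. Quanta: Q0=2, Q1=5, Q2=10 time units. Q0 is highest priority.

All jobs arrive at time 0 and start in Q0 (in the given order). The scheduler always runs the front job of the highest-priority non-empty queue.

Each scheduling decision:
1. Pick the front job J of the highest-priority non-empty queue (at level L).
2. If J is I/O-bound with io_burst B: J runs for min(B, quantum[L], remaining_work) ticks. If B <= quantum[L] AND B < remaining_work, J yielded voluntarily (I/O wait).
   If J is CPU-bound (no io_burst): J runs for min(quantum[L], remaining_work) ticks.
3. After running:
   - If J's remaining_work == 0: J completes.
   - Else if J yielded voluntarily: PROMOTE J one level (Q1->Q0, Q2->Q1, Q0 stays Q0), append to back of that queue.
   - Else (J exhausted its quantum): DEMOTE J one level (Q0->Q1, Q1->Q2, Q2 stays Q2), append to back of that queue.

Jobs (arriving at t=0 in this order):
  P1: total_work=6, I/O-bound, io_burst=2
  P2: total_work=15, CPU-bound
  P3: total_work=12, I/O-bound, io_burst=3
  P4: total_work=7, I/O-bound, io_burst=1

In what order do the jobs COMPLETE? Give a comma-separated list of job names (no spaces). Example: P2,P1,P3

t=0-2: P1@Q0 runs 2, rem=4, I/O yield, promote→Q0. Q0=[P2,P3,P4,P1] Q1=[] Q2=[]
t=2-4: P2@Q0 runs 2, rem=13, quantum used, demote→Q1. Q0=[P3,P4,P1] Q1=[P2] Q2=[]
t=4-6: P3@Q0 runs 2, rem=10, quantum used, demote→Q1. Q0=[P4,P1] Q1=[P2,P3] Q2=[]
t=6-7: P4@Q0 runs 1, rem=6, I/O yield, promote→Q0. Q0=[P1,P4] Q1=[P2,P3] Q2=[]
t=7-9: P1@Q0 runs 2, rem=2, I/O yield, promote→Q0. Q0=[P4,P1] Q1=[P2,P3] Q2=[]
t=9-10: P4@Q0 runs 1, rem=5, I/O yield, promote→Q0. Q0=[P1,P4] Q1=[P2,P3] Q2=[]
t=10-12: P1@Q0 runs 2, rem=0, completes. Q0=[P4] Q1=[P2,P3] Q2=[]
t=12-13: P4@Q0 runs 1, rem=4, I/O yield, promote→Q0. Q0=[P4] Q1=[P2,P3] Q2=[]
t=13-14: P4@Q0 runs 1, rem=3, I/O yield, promote→Q0. Q0=[P4] Q1=[P2,P3] Q2=[]
t=14-15: P4@Q0 runs 1, rem=2, I/O yield, promote→Q0. Q0=[P4] Q1=[P2,P3] Q2=[]
t=15-16: P4@Q0 runs 1, rem=1, I/O yield, promote→Q0. Q0=[P4] Q1=[P2,P3] Q2=[]
t=16-17: P4@Q0 runs 1, rem=0, completes. Q0=[] Q1=[P2,P3] Q2=[]
t=17-22: P2@Q1 runs 5, rem=8, quantum used, demote→Q2. Q0=[] Q1=[P3] Q2=[P2]
t=22-25: P3@Q1 runs 3, rem=7, I/O yield, promote→Q0. Q0=[P3] Q1=[] Q2=[P2]
t=25-27: P3@Q0 runs 2, rem=5, quantum used, demote→Q1. Q0=[] Q1=[P3] Q2=[P2]
t=27-30: P3@Q1 runs 3, rem=2, I/O yield, promote→Q0. Q0=[P3] Q1=[] Q2=[P2]
t=30-32: P3@Q0 runs 2, rem=0, completes. Q0=[] Q1=[] Q2=[P2]
t=32-40: P2@Q2 runs 8, rem=0, completes. Q0=[] Q1=[] Q2=[]

Answer: P1,P4,P3,P2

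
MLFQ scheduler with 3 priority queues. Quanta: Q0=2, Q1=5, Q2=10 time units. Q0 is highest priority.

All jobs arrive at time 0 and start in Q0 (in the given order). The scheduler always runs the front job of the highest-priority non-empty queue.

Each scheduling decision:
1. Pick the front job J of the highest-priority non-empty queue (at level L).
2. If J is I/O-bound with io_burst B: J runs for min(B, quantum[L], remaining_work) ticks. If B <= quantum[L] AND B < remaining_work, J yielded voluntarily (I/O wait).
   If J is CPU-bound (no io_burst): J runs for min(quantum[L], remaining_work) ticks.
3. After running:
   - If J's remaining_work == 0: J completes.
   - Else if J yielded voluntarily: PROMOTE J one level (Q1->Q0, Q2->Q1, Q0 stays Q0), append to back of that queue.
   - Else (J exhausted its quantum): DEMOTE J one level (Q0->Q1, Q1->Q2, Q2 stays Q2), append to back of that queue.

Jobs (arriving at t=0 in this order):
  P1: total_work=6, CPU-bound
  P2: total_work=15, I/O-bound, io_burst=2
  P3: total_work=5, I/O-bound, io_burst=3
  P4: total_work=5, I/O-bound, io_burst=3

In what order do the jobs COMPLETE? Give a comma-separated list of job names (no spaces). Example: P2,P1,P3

t=0-2: P1@Q0 runs 2, rem=4, quantum used, demote→Q1. Q0=[P2,P3,P4] Q1=[P1] Q2=[]
t=2-4: P2@Q0 runs 2, rem=13, I/O yield, promote→Q0. Q0=[P3,P4,P2] Q1=[P1] Q2=[]
t=4-6: P3@Q0 runs 2, rem=3, quantum used, demote→Q1. Q0=[P4,P2] Q1=[P1,P3] Q2=[]
t=6-8: P4@Q0 runs 2, rem=3, quantum used, demote→Q1. Q0=[P2] Q1=[P1,P3,P4] Q2=[]
t=8-10: P2@Q0 runs 2, rem=11, I/O yield, promote→Q0. Q0=[P2] Q1=[P1,P3,P4] Q2=[]
t=10-12: P2@Q0 runs 2, rem=9, I/O yield, promote→Q0. Q0=[P2] Q1=[P1,P3,P4] Q2=[]
t=12-14: P2@Q0 runs 2, rem=7, I/O yield, promote→Q0. Q0=[P2] Q1=[P1,P3,P4] Q2=[]
t=14-16: P2@Q0 runs 2, rem=5, I/O yield, promote→Q0. Q0=[P2] Q1=[P1,P3,P4] Q2=[]
t=16-18: P2@Q0 runs 2, rem=3, I/O yield, promote→Q0. Q0=[P2] Q1=[P1,P3,P4] Q2=[]
t=18-20: P2@Q0 runs 2, rem=1, I/O yield, promote→Q0. Q0=[P2] Q1=[P1,P3,P4] Q2=[]
t=20-21: P2@Q0 runs 1, rem=0, completes. Q0=[] Q1=[P1,P3,P4] Q2=[]
t=21-25: P1@Q1 runs 4, rem=0, completes. Q0=[] Q1=[P3,P4] Q2=[]
t=25-28: P3@Q1 runs 3, rem=0, completes. Q0=[] Q1=[P4] Q2=[]
t=28-31: P4@Q1 runs 3, rem=0, completes. Q0=[] Q1=[] Q2=[]

Answer: P2,P1,P3,P4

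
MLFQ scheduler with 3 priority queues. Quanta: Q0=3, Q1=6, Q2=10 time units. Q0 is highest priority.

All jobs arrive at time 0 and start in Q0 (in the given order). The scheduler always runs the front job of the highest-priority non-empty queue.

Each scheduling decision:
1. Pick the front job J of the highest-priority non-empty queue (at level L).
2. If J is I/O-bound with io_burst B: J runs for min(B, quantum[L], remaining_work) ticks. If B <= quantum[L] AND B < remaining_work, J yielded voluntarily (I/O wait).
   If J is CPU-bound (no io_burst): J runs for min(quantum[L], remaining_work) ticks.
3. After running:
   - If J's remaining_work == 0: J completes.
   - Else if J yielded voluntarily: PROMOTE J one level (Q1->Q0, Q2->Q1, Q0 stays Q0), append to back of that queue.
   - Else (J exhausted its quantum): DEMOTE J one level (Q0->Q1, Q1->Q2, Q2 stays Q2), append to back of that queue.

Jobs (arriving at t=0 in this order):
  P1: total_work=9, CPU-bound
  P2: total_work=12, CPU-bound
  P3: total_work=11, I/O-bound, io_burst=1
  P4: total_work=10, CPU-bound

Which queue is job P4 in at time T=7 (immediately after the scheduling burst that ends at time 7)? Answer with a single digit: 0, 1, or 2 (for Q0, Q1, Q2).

t=0-3: P1@Q0 runs 3, rem=6, quantum used, demote→Q1. Q0=[P2,P3,P4] Q1=[P1] Q2=[]
t=3-6: P2@Q0 runs 3, rem=9, quantum used, demote→Q1. Q0=[P3,P4] Q1=[P1,P2] Q2=[]
t=6-7: P3@Q0 runs 1, rem=10, I/O yield, promote→Q0. Q0=[P4,P3] Q1=[P1,P2] Q2=[]
t=7-10: P4@Q0 runs 3, rem=7, quantum used, demote→Q1. Q0=[P3] Q1=[P1,P2,P4] Q2=[]
t=10-11: P3@Q0 runs 1, rem=9, I/O yield, promote→Q0. Q0=[P3] Q1=[P1,P2,P4] Q2=[]
t=11-12: P3@Q0 runs 1, rem=8, I/O yield, promote→Q0. Q0=[P3] Q1=[P1,P2,P4] Q2=[]
t=12-13: P3@Q0 runs 1, rem=7, I/O yield, promote→Q0. Q0=[P3] Q1=[P1,P2,P4] Q2=[]
t=13-14: P3@Q0 runs 1, rem=6, I/O yield, promote→Q0. Q0=[P3] Q1=[P1,P2,P4] Q2=[]
t=14-15: P3@Q0 runs 1, rem=5, I/O yield, promote→Q0. Q0=[P3] Q1=[P1,P2,P4] Q2=[]
t=15-16: P3@Q0 runs 1, rem=4, I/O yield, promote→Q0. Q0=[P3] Q1=[P1,P2,P4] Q2=[]
t=16-17: P3@Q0 runs 1, rem=3, I/O yield, promote→Q0. Q0=[P3] Q1=[P1,P2,P4] Q2=[]
t=17-18: P3@Q0 runs 1, rem=2, I/O yield, promote→Q0. Q0=[P3] Q1=[P1,P2,P4] Q2=[]
t=18-19: P3@Q0 runs 1, rem=1, I/O yield, promote→Q0. Q0=[P3] Q1=[P1,P2,P4] Q2=[]
t=19-20: P3@Q0 runs 1, rem=0, completes. Q0=[] Q1=[P1,P2,P4] Q2=[]
t=20-26: P1@Q1 runs 6, rem=0, completes. Q0=[] Q1=[P2,P4] Q2=[]
t=26-32: P2@Q1 runs 6, rem=3, quantum used, demote→Q2. Q0=[] Q1=[P4] Q2=[P2]
t=32-38: P4@Q1 runs 6, rem=1, quantum used, demote→Q2. Q0=[] Q1=[] Q2=[P2,P4]
t=38-41: P2@Q2 runs 3, rem=0, completes. Q0=[] Q1=[] Q2=[P4]
t=41-42: P4@Q2 runs 1, rem=0, completes. Q0=[] Q1=[] Q2=[]

Answer: 0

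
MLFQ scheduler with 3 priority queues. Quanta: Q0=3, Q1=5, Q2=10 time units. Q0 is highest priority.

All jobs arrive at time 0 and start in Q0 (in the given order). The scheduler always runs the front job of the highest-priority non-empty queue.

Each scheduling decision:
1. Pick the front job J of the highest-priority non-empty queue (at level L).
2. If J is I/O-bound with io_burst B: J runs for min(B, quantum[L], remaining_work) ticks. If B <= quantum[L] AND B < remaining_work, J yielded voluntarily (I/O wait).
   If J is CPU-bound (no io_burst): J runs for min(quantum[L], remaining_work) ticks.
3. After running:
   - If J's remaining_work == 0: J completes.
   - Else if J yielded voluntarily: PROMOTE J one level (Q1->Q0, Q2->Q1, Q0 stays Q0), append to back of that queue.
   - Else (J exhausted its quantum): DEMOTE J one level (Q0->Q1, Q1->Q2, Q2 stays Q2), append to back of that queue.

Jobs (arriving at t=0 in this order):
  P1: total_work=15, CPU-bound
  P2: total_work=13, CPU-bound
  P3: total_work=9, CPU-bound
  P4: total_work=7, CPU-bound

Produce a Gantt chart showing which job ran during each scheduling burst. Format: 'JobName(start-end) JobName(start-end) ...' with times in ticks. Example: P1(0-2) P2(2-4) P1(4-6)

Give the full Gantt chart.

t=0-3: P1@Q0 runs 3, rem=12, quantum used, demote→Q1. Q0=[P2,P3,P4] Q1=[P1] Q2=[]
t=3-6: P2@Q0 runs 3, rem=10, quantum used, demote→Q1. Q0=[P3,P4] Q1=[P1,P2] Q2=[]
t=6-9: P3@Q0 runs 3, rem=6, quantum used, demote→Q1. Q0=[P4] Q1=[P1,P2,P3] Q2=[]
t=9-12: P4@Q0 runs 3, rem=4, quantum used, demote→Q1. Q0=[] Q1=[P1,P2,P3,P4] Q2=[]
t=12-17: P1@Q1 runs 5, rem=7, quantum used, demote→Q2. Q0=[] Q1=[P2,P3,P4] Q2=[P1]
t=17-22: P2@Q1 runs 5, rem=5, quantum used, demote→Q2. Q0=[] Q1=[P3,P4] Q2=[P1,P2]
t=22-27: P3@Q1 runs 5, rem=1, quantum used, demote→Q2. Q0=[] Q1=[P4] Q2=[P1,P2,P3]
t=27-31: P4@Q1 runs 4, rem=0, completes. Q0=[] Q1=[] Q2=[P1,P2,P3]
t=31-38: P1@Q2 runs 7, rem=0, completes. Q0=[] Q1=[] Q2=[P2,P3]
t=38-43: P2@Q2 runs 5, rem=0, completes. Q0=[] Q1=[] Q2=[P3]
t=43-44: P3@Q2 runs 1, rem=0, completes. Q0=[] Q1=[] Q2=[]

Answer: P1(0-3) P2(3-6) P3(6-9) P4(9-12) P1(12-17) P2(17-22) P3(22-27) P4(27-31) P1(31-38) P2(38-43) P3(43-44)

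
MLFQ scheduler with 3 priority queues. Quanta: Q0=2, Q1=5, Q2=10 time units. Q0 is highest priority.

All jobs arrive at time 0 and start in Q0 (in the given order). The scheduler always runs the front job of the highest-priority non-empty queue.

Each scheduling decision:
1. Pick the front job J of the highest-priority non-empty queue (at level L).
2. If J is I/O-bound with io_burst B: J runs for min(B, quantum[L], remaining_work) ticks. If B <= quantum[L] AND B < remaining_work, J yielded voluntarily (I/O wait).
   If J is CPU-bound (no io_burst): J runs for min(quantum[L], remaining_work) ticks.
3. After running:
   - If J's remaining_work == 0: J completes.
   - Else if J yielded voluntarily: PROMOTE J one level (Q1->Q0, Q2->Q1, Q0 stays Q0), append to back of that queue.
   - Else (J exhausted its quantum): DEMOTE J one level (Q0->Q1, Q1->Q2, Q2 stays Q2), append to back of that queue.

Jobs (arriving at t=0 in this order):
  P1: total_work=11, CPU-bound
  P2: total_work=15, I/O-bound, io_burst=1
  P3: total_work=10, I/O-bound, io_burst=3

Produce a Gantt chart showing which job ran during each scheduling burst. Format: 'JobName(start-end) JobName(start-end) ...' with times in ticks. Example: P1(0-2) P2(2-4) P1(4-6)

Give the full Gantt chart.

Answer: P1(0-2) P2(2-3) P3(3-5) P2(5-6) P2(6-7) P2(7-8) P2(8-9) P2(9-10) P2(10-11) P2(11-12) P2(12-13) P2(13-14) P2(14-15) P2(15-16) P2(16-17) P2(17-18) P2(18-19) P1(19-24) P3(24-27) P3(27-29) P3(29-32) P1(32-36)

Derivation:
t=0-2: P1@Q0 runs 2, rem=9, quantum used, demote→Q1. Q0=[P2,P3] Q1=[P1] Q2=[]
t=2-3: P2@Q0 runs 1, rem=14, I/O yield, promote→Q0. Q0=[P3,P2] Q1=[P1] Q2=[]
t=3-5: P3@Q0 runs 2, rem=8, quantum used, demote→Q1. Q0=[P2] Q1=[P1,P3] Q2=[]
t=5-6: P2@Q0 runs 1, rem=13, I/O yield, promote→Q0. Q0=[P2] Q1=[P1,P3] Q2=[]
t=6-7: P2@Q0 runs 1, rem=12, I/O yield, promote→Q0. Q0=[P2] Q1=[P1,P3] Q2=[]
t=7-8: P2@Q0 runs 1, rem=11, I/O yield, promote→Q0. Q0=[P2] Q1=[P1,P3] Q2=[]
t=8-9: P2@Q0 runs 1, rem=10, I/O yield, promote→Q0. Q0=[P2] Q1=[P1,P3] Q2=[]
t=9-10: P2@Q0 runs 1, rem=9, I/O yield, promote→Q0. Q0=[P2] Q1=[P1,P3] Q2=[]
t=10-11: P2@Q0 runs 1, rem=8, I/O yield, promote→Q0. Q0=[P2] Q1=[P1,P3] Q2=[]
t=11-12: P2@Q0 runs 1, rem=7, I/O yield, promote→Q0. Q0=[P2] Q1=[P1,P3] Q2=[]
t=12-13: P2@Q0 runs 1, rem=6, I/O yield, promote→Q0. Q0=[P2] Q1=[P1,P3] Q2=[]
t=13-14: P2@Q0 runs 1, rem=5, I/O yield, promote→Q0. Q0=[P2] Q1=[P1,P3] Q2=[]
t=14-15: P2@Q0 runs 1, rem=4, I/O yield, promote→Q0. Q0=[P2] Q1=[P1,P3] Q2=[]
t=15-16: P2@Q0 runs 1, rem=3, I/O yield, promote→Q0. Q0=[P2] Q1=[P1,P3] Q2=[]
t=16-17: P2@Q0 runs 1, rem=2, I/O yield, promote→Q0. Q0=[P2] Q1=[P1,P3] Q2=[]
t=17-18: P2@Q0 runs 1, rem=1, I/O yield, promote→Q0. Q0=[P2] Q1=[P1,P3] Q2=[]
t=18-19: P2@Q0 runs 1, rem=0, completes. Q0=[] Q1=[P1,P3] Q2=[]
t=19-24: P1@Q1 runs 5, rem=4, quantum used, demote→Q2. Q0=[] Q1=[P3] Q2=[P1]
t=24-27: P3@Q1 runs 3, rem=5, I/O yield, promote→Q0. Q0=[P3] Q1=[] Q2=[P1]
t=27-29: P3@Q0 runs 2, rem=3, quantum used, demote→Q1. Q0=[] Q1=[P3] Q2=[P1]
t=29-32: P3@Q1 runs 3, rem=0, completes. Q0=[] Q1=[] Q2=[P1]
t=32-36: P1@Q2 runs 4, rem=0, completes. Q0=[] Q1=[] Q2=[]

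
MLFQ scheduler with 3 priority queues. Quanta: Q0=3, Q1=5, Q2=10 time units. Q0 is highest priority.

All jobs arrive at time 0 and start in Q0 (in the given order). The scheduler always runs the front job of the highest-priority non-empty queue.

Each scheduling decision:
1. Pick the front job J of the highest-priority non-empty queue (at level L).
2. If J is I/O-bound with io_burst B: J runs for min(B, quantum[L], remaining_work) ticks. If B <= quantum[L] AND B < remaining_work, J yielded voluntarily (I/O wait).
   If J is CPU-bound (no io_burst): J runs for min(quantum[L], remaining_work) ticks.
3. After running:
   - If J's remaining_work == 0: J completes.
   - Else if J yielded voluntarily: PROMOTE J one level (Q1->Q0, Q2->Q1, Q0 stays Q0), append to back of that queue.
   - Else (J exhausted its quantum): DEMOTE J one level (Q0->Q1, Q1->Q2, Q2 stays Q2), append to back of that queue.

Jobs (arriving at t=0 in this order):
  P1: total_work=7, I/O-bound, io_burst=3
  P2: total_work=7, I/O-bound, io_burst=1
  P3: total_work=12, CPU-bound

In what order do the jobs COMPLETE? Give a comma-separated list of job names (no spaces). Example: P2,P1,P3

Answer: P1,P2,P3

Derivation:
t=0-3: P1@Q0 runs 3, rem=4, I/O yield, promote→Q0. Q0=[P2,P3,P1] Q1=[] Q2=[]
t=3-4: P2@Q0 runs 1, rem=6, I/O yield, promote→Q0. Q0=[P3,P1,P2] Q1=[] Q2=[]
t=4-7: P3@Q0 runs 3, rem=9, quantum used, demote→Q1. Q0=[P1,P2] Q1=[P3] Q2=[]
t=7-10: P1@Q0 runs 3, rem=1, I/O yield, promote→Q0. Q0=[P2,P1] Q1=[P3] Q2=[]
t=10-11: P2@Q0 runs 1, rem=5, I/O yield, promote→Q0. Q0=[P1,P2] Q1=[P3] Q2=[]
t=11-12: P1@Q0 runs 1, rem=0, completes. Q0=[P2] Q1=[P3] Q2=[]
t=12-13: P2@Q0 runs 1, rem=4, I/O yield, promote→Q0. Q0=[P2] Q1=[P3] Q2=[]
t=13-14: P2@Q0 runs 1, rem=3, I/O yield, promote→Q0. Q0=[P2] Q1=[P3] Q2=[]
t=14-15: P2@Q0 runs 1, rem=2, I/O yield, promote→Q0. Q0=[P2] Q1=[P3] Q2=[]
t=15-16: P2@Q0 runs 1, rem=1, I/O yield, promote→Q0. Q0=[P2] Q1=[P3] Q2=[]
t=16-17: P2@Q0 runs 1, rem=0, completes. Q0=[] Q1=[P3] Q2=[]
t=17-22: P3@Q1 runs 5, rem=4, quantum used, demote→Q2. Q0=[] Q1=[] Q2=[P3]
t=22-26: P3@Q2 runs 4, rem=0, completes. Q0=[] Q1=[] Q2=[]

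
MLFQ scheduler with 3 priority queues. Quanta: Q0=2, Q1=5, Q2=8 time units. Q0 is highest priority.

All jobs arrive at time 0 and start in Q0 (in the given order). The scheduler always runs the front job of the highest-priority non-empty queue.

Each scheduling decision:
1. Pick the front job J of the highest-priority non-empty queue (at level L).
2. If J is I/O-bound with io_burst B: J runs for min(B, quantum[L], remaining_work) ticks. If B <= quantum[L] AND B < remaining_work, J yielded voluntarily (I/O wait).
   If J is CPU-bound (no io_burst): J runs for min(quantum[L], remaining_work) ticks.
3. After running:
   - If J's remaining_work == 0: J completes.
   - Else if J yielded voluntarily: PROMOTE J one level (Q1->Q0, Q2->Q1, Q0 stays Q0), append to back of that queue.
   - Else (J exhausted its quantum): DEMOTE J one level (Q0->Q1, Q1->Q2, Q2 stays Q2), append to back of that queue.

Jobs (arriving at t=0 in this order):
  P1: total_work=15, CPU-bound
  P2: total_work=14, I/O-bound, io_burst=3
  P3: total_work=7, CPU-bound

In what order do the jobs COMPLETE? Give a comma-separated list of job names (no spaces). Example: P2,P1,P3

Answer: P3,P2,P1

Derivation:
t=0-2: P1@Q0 runs 2, rem=13, quantum used, demote→Q1. Q0=[P2,P3] Q1=[P1] Q2=[]
t=2-4: P2@Q0 runs 2, rem=12, quantum used, demote→Q1. Q0=[P3] Q1=[P1,P2] Q2=[]
t=4-6: P3@Q0 runs 2, rem=5, quantum used, demote→Q1. Q0=[] Q1=[P1,P2,P3] Q2=[]
t=6-11: P1@Q1 runs 5, rem=8, quantum used, demote→Q2. Q0=[] Q1=[P2,P3] Q2=[P1]
t=11-14: P2@Q1 runs 3, rem=9, I/O yield, promote→Q0. Q0=[P2] Q1=[P3] Q2=[P1]
t=14-16: P2@Q0 runs 2, rem=7, quantum used, demote→Q1. Q0=[] Q1=[P3,P2] Q2=[P1]
t=16-21: P3@Q1 runs 5, rem=0, completes. Q0=[] Q1=[P2] Q2=[P1]
t=21-24: P2@Q1 runs 3, rem=4, I/O yield, promote→Q0. Q0=[P2] Q1=[] Q2=[P1]
t=24-26: P2@Q0 runs 2, rem=2, quantum used, demote→Q1. Q0=[] Q1=[P2] Q2=[P1]
t=26-28: P2@Q1 runs 2, rem=0, completes. Q0=[] Q1=[] Q2=[P1]
t=28-36: P1@Q2 runs 8, rem=0, completes. Q0=[] Q1=[] Q2=[]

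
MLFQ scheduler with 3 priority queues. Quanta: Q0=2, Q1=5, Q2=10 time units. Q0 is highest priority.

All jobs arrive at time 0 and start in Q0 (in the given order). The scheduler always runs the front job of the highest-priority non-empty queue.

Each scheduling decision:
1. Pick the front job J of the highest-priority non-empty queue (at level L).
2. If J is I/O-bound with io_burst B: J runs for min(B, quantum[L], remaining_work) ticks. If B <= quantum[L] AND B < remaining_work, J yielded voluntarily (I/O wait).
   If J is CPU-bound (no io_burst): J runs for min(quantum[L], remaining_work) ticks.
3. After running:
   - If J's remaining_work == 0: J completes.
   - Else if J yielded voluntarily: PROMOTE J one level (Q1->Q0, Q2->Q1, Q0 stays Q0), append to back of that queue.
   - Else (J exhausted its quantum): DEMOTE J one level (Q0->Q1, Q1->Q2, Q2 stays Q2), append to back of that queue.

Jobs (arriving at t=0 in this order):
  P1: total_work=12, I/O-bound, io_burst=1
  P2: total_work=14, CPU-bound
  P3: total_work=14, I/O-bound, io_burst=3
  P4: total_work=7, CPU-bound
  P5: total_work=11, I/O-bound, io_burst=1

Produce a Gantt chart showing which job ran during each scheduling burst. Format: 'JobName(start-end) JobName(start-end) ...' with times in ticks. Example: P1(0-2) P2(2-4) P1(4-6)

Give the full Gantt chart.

t=0-1: P1@Q0 runs 1, rem=11, I/O yield, promote→Q0. Q0=[P2,P3,P4,P5,P1] Q1=[] Q2=[]
t=1-3: P2@Q0 runs 2, rem=12, quantum used, demote→Q1. Q0=[P3,P4,P5,P1] Q1=[P2] Q2=[]
t=3-5: P3@Q0 runs 2, rem=12, quantum used, demote→Q1. Q0=[P4,P5,P1] Q1=[P2,P3] Q2=[]
t=5-7: P4@Q0 runs 2, rem=5, quantum used, demote→Q1. Q0=[P5,P1] Q1=[P2,P3,P4] Q2=[]
t=7-8: P5@Q0 runs 1, rem=10, I/O yield, promote→Q0. Q0=[P1,P5] Q1=[P2,P3,P4] Q2=[]
t=8-9: P1@Q0 runs 1, rem=10, I/O yield, promote→Q0. Q0=[P5,P1] Q1=[P2,P3,P4] Q2=[]
t=9-10: P5@Q0 runs 1, rem=9, I/O yield, promote→Q0. Q0=[P1,P5] Q1=[P2,P3,P4] Q2=[]
t=10-11: P1@Q0 runs 1, rem=9, I/O yield, promote→Q0. Q0=[P5,P1] Q1=[P2,P3,P4] Q2=[]
t=11-12: P5@Q0 runs 1, rem=8, I/O yield, promote→Q0. Q0=[P1,P5] Q1=[P2,P3,P4] Q2=[]
t=12-13: P1@Q0 runs 1, rem=8, I/O yield, promote→Q0. Q0=[P5,P1] Q1=[P2,P3,P4] Q2=[]
t=13-14: P5@Q0 runs 1, rem=7, I/O yield, promote→Q0. Q0=[P1,P5] Q1=[P2,P3,P4] Q2=[]
t=14-15: P1@Q0 runs 1, rem=7, I/O yield, promote→Q0. Q0=[P5,P1] Q1=[P2,P3,P4] Q2=[]
t=15-16: P5@Q0 runs 1, rem=6, I/O yield, promote→Q0. Q0=[P1,P5] Q1=[P2,P3,P4] Q2=[]
t=16-17: P1@Q0 runs 1, rem=6, I/O yield, promote→Q0. Q0=[P5,P1] Q1=[P2,P3,P4] Q2=[]
t=17-18: P5@Q0 runs 1, rem=5, I/O yield, promote→Q0. Q0=[P1,P5] Q1=[P2,P3,P4] Q2=[]
t=18-19: P1@Q0 runs 1, rem=5, I/O yield, promote→Q0. Q0=[P5,P1] Q1=[P2,P3,P4] Q2=[]
t=19-20: P5@Q0 runs 1, rem=4, I/O yield, promote→Q0. Q0=[P1,P5] Q1=[P2,P3,P4] Q2=[]
t=20-21: P1@Q0 runs 1, rem=4, I/O yield, promote→Q0. Q0=[P5,P1] Q1=[P2,P3,P4] Q2=[]
t=21-22: P5@Q0 runs 1, rem=3, I/O yield, promote→Q0. Q0=[P1,P5] Q1=[P2,P3,P4] Q2=[]
t=22-23: P1@Q0 runs 1, rem=3, I/O yield, promote→Q0. Q0=[P5,P1] Q1=[P2,P3,P4] Q2=[]
t=23-24: P5@Q0 runs 1, rem=2, I/O yield, promote→Q0. Q0=[P1,P5] Q1=[P2,P3,P4] Q2=[]
t=24-25: P1@Q0 runs 1, rem=2, I/O yield, promote→Q0. Q0=[P5,P1] Q1=[P2,P3,P4] Q2=[]
t=25-26: P5@Q0 runs 1, rem=1, I/O yield, promote→Q0. Q0=[P1,P5] Q1=[P2,P3,P4] Q2=[]
t=26-27: P1@Q0 runs 1, rem=1, I/O yield, promote→Q0. Q0=[P5,P1] Q1=[P2,P3,P4] Q2=[]
t=27-28: P5@Q0 runs 1, rem=0, completes. Q0=[P1] Q1=[P2,P3,P4] Q2=[]
t=28-29: P1@Q0 runs 1, rem=0, completes. Q0=[] Q1=[P2,P3,P4] Q2=[]
t=29-34: P2@Q1 runs 5, rem=7, quantum used, demote→Q2. Q0=[] Q1=[P3,P4] Q2=[P2]
t=34-37: P3@Q1 runs 3, rem=9, I/O yield, promote→Q0. Q0=[P3] Q1=[P4] Q2=[P2]
t=37-39: P3@Q0 runs 2, rem=7, quantum used, demote→Q1. Q0=[] Q1=[P4,P3] Q2=[P2]
t=39-44: P4@Q1 runs 5, rem=0, completes. Q0=[] Q1=[P3] Q2=[P2]
t=44-47: P3@Q1 runs 3, rem=4, I/O yield, promote→Q0. Q0=[P3] Q1=[] Q2=[P2]
t=47-49: P3@Q0 runs 2, rem=2, quantum used, demote→Q1. Q0=[] Q1=[P3] Q2=[P2]
t=49-51: P3@Q1 runs 2, rem=0, completes. Q0=[] Q1=[] Q2=[P2]
t=51-58: P2@Q2 runs 7, rem=0, completes. Q0=[] Q1=[] Q2=[]

Answer: P1(0-1) P2(1-3) P3(3-5) P4(5-7) P5(7-8) P1(8-9) P5(9-10) P1(10-11) P5(11-12) P1(12-13) P5(13-14) P1(14-15) P5(15-16) P1(16-17) P5(17-18) P1(18-19) P5(19-20) P1(20-21) P5(21-22) P1(22-23) P5(23-24) P1(24-25) P5(25-26) P1(26-27) P5(27-28) P1(28-29) P2(29-34) P3(34-37) P3(37-39) P4(39-44) P3(44-47) P3(47-49) P3(49-51) P2(51-58)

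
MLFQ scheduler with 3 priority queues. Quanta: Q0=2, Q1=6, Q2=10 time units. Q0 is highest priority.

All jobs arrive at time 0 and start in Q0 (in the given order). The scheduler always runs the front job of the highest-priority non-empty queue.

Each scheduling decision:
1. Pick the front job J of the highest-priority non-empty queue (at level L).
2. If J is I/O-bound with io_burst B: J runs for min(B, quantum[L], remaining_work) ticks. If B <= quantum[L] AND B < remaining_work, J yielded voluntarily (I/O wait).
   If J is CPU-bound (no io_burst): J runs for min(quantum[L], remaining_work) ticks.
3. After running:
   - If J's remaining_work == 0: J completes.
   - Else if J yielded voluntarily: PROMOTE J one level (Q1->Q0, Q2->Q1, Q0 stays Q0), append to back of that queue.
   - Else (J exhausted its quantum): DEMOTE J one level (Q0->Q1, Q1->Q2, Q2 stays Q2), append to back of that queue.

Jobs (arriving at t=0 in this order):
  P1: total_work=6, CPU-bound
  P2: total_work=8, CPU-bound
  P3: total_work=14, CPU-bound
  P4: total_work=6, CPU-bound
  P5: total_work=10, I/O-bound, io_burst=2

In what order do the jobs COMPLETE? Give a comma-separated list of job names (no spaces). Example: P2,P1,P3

t=0-2: P1@Q0 runs 2, rem=4, quantum used, demote→Q1. Q0=[P2,P3,P4,P5] Q1=[P1] Q2=[]
t=2-4: P2@Q0 runs 2, rem=6, quantum used, demote→Q1. Q0=[P3,P4,P5] Q1=[P1,P2] Q2=[]
t=4-6: P3@Q0 runs 2, rem=12, quantum used, demote→Q1. Q0=[P4,P5] Q1=[P1,P2,P3] Q2=[]
t=6-8: P4@Q0 runs 2, rem=4, quantum used, demote→Q1. Q0=[P5] Q1=[P1,P2,P3,P4] Q2=[]
t=8-10: P5@Q0 runs 2, rem=8, I/O yield, promote→Q0. Q0=[P5] Q1=[P1,P2,P3,P4] Q2=[]
t=10-12: P5@Q0 runs 2, rem=6, I/O yield, promote→Q0. Q0=[P5] Q1=[P1,P2,P3,P4] Q2=[]
t=12-14: P5@Q0 runs 2, rem=4, I/O yield, promote→Q0. Q0=[P5] Q1=[P1,P2,P3,P4] Q2=[]
t=14-16: P5@Q0 runs 2, rem=2, I/O yield, promote→Q0. Q0=[P5] Q1=[P1,P2,P3,P4] Q2=[]
t=16-18: P5@Q0 runs 2, rem=0, completes. Q0=[] Q1=[P1,P2,P3,P4] Q2=[]
t=18-22: P1@Q1 runs 4, rem=0, completes. Q0=[] Q1=[P2,P3,P4] Q2=[]
t=22-28: P2@Q1 runs 6, rem=0, completes. Q0=[] Q1=[P3,P4] Q2=[]
t=28-34: P3@Q1 runs 6, rem=6, quantum used, demote→Q2. Q0=[] Q1=[P4] Q2=[P3]
t=34-38: P4@Q1 runs 4, rem=0, completes. Q0=[] Q1=[] Q2=[P3]
t=38-44: P3@Q2 runs 6, rem=0, completes. Q0=[] Q1=[] Q2=[]

Answer: P5,P1,P2,P4,P3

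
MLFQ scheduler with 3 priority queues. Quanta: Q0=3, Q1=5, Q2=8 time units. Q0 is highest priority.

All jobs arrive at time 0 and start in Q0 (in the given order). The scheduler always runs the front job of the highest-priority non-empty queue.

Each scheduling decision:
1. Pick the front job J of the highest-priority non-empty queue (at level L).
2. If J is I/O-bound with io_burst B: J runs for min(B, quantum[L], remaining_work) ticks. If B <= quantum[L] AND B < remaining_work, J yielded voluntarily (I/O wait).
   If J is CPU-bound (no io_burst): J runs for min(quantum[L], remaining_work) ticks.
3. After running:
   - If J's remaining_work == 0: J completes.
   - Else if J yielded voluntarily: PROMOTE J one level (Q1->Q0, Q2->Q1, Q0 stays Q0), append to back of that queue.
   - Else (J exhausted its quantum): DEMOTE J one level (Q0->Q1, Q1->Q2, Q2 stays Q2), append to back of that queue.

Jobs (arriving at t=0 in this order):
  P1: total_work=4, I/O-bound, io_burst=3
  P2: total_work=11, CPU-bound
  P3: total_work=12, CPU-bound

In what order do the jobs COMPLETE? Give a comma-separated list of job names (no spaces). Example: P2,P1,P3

t=0-3: P1@Q0 runs 3, rem=1, I/O yield, promote→Q0. Q0=[P2,P3,P1] Q1=[] Q2=[]
t=3-6: P2@Q0 runs 3, rem=8, quantum used, demote→Q1. Q0=[P3,P1] Q1=[P2] Q2=[]
t=6-9: P3@Q0 runs 3, rem=9, quantum used, demote→Q1. Q0=[P1] Q1=[P2,P3] Q2=[]
t=9-10: P1@Q0 runs 1, rem=0, completes. Q0=[] Q1=[P2,P3] Q2=[]
t=10-15: P2@Q1 runs 5, rem=3, quantum used, demote→Q2. Q0=[] Q1=[P3] Q2=[P2]
t=15-20: P3@Q1 runs 5, rem=4, quantum used, demote→Q2. Q0=[] Q1=[] Q2=[P2,P3]
t=20-23: P2@Q2 runs 3, rem=0, completes. Q0=[] Q1=[] Q2=[P3]
t=23-27: P3@Q2 runs 4, rem=0, completes. Q0=[] Q1=[] Q2=[]

Answer: P1,P2,P3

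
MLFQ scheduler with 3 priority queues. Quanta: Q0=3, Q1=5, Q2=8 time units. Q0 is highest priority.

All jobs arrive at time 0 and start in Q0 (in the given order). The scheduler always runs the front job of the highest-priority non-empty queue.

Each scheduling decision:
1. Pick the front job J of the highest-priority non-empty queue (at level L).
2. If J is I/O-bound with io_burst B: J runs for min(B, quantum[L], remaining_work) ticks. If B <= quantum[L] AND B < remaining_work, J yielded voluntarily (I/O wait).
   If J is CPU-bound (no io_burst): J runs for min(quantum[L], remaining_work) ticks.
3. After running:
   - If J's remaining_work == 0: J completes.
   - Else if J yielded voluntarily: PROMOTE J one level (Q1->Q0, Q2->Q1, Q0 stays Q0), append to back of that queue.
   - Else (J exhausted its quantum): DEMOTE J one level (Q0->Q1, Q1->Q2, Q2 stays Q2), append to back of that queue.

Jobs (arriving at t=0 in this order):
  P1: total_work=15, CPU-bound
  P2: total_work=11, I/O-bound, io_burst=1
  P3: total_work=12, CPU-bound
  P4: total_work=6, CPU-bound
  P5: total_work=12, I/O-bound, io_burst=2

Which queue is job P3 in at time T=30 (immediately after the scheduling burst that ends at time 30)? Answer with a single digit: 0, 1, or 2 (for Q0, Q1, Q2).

t=0-3: P1@Q0 runs 3, rem=12, quantum used, demote→Q1. Q0=[P2,P3,P4,P5] Q1=[P1] Q2=[]
t=3-4: P2@Q0 runs 1, rem=10, I/O yield, promote→Q0. Q0=[P3,P4,P5,P2] Q1=[P1] Q2=[]
t=4-7: P3@Q0 runs 3, rem=9, quantum used, demote→Q1. Q0=[P4,P5,P2] Q1=[P1,P3] Q2=[]
t=7-10: P4@Q0 runs 3, rem=3, quantum used, demote→Q1. Q0=[P5,P2] Q1=[P1,P3,P4] Q2=[]
t=10-12: P5@Q0 runs 2, rem=10, I/O yield, promote→Q0. Q0=[P2,P5] Q1=[P1,P3,P4] Q2=[]
t=12-13: P2@Q0 runs 1, rem=9, I/O yield, promote→Q0. Q0=[P5,P2] Q1=[P1,P3,P4] Q2=[]
t=13-15: P5@Q0 runs 2, rem=8, I/O yield, promote→Q0. Q0=[P2,P5] Q1=[P1,P3,P4] Q2=[]
t=15-16: P2@Q0 runs 1, rem=8, I/O yield, promote→Q0. Q0=[P5,P2] Q1=[P1,P3,P4] Q2=[]
t=16-18: P5@Q0 runs 2, rem=6, I/O yield, promote→Q0. Q0=[P2,P5] Q1=[P1,P3,P4] Q2=[]
t=18-19: P2@Q0 runs 1, rem=7, I/O yield, promote→Q0. Q0=[P5,P2] Q1=[P1,P3,P4] Q2=[]
t=19-21: P5@Q0 runs 2, rem=4, I/O yield, promote→Q0. Q0=[P2,P5] Q1=[P1,P3,P4] Q2=[]
t=21-22: P2@Q0 runs 1, rem=6, I/O yield, promote→Q0. Q0=[P5,P2] Q1=[P1,P3,P4] Q2=[]
t=22-24: P5@Q0 runs 2, rem=2, I/O yield, promote→Q0. Q0=[P2,P5] Q1=[P1,P3,P4] Q2=[]
t=24-25: P2@Q0 runs 1, rem=5, I/O yield, promote→Q0. Q0=[P5,P2] Q1=[P1,P3,P4] Q2=[]
t=25-27: P5@Q0 runs 2, rem=0, completes. Q0=[P2] Q1=[P1,P3,P4] Q2=[]
t=27-28: P2@Q0 runs 1, rem=4, I/O yield, promote→Q0. Q0=[P2] Q1=[P1,P3,P4] Q2=[]
t=28-29: P2@Q0 runs 1, rem=3, I/O yield, promote→Q0. Q0=[P2] Q1=[P1,P3,P4] Q2=[]
t=29-30: P2@Q0 runs 1, rem=2, I/O yield, promote→Q0. Q0=[P2] Q1=[P1,P3,P4] Q2=[]
t=30-31: P2@Q0 runs 1, rem=1, I/O yield, promote→Q0. Q0=[P2] Q1=[P1,P3,P4] Q2=[]
t=31-32: P2@Q0 runs 1, rem=0, completes. Q0=[] Q1=[P1,P3,P4] Q2=[]
t=32-37: P1@Q1 runs 5, rem=7, quantum used, demote→Q2. Q0=[] Q1=[P3,P4] Q2=[P1]
t=37-42: P3@Q1 runs 5, rem=4, quantum used, demote→Q2. Q0=[] Q1=[P4] Q2=[P1,P3]
t=42-45: P4@Q1 runs 3, rem=0, completes. Q0=[] Q1=[] Q2=[P1,P3]
t=45-52: P1@Q2 runs 7, rem=0, completes. Q0=[] Q1=[] Q2=[P3]
t=52-56: P3@Q2 runs 4, rem=0, completes. Q0=[] Q1=[] Q2=[]

Answer: 1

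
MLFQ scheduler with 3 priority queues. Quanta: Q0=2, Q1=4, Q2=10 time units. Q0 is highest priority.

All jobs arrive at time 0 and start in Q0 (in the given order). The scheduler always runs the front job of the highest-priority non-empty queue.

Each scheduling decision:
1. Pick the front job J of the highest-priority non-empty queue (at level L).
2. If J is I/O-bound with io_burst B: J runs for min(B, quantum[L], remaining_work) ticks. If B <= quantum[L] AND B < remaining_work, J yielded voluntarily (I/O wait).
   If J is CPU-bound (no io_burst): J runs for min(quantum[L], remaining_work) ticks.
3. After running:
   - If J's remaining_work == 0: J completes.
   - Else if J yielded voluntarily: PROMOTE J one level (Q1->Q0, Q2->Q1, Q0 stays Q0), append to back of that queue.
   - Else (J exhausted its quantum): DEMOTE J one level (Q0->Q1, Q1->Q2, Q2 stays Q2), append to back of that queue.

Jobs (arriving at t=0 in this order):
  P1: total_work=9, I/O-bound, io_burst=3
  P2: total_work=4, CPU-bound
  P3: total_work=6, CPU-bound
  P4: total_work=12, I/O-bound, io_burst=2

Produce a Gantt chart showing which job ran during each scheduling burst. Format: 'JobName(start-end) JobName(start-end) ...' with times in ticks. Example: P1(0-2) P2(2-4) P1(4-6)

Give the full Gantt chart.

Answer: P1(0-2) P2(2-4) P3(4-6) P4(6-8) P4(8-10) P4(10-12) P4(12-14) P4(14-16) P4(16-18) P1(18-21) P1(21-23) P2(23-25) P3(25-29) P1(29-31)

Derivation:
t=0-2: P1@Q0 runs 2, rem=7, quantum used, demote→Q1. Q0=[P2,P3,P4] Q1=[P1] Q2=[]
t=2-4: P2@Q0 runs 2, rem=2, quantum used, demote→Q1. Q0=[P3,P4] Q1=[P1,P2] Q2=[]
t=4-6: P3@Q0 runs 2, rem=4, quantum used, demote→Q1. Q0=[P4] Q1=[P1,P2,P3] Q2=[]
t=6-8: P4@Q0 runs 2, rem=10, I/O yield, promote→Q0. Q0=[P4] Q1=[P1,P2,P3] Q2=[]
t=8-10: P4@Q0 runs 2, rem=8, I/O yield, promote→Q0. Q0=[P4] Q1=[P1,P2,P3] Q2=[]
t=10-12: P4@Q0 runs 2, rem=6, I/O yield, promote→Q0. Q0=[P4] Q1=[P1,P2,P3] Q2=[]
t=12-14: P4@Q0 runs 2, rem=4, I/O yield, promote→Q0. Q0=[P4] Q1=[P1,P2,P3] Q2=[]
t=14-16: P4@Q0 runs 2, rem=2, I/O yield, promote→Q0. Q0=[P4] Q1=[P1,P2,P3] Q2=[]
t=16-18: P4@Q0 runs 2, rem=0, completes. Q0=[] Q1=[P1,P2,P3] Q2=[]
t=18-21: P1@Q1 runs 3, rem=4, I/O yield, promote→Q0. Q0=[P1] Q1=[P2,P3] Q2=[]
t=21-23: P1@Q0 runs 2, rem=2, quantum used, demote→Q1. Q0=[] Q1=[P2,P3,P1] Q2=[]
t=23-25: P2@Q1 runs 2, rem=0, completes. Q0=[] Q1=[P3,P1] Q2=[]
t=25-29: P3@Q1 runs 4, rem=0, completes. Q0=[] Q1=[P1] Q2=[]
t=29-31: P1@Q1 runs 2, rem=0, completes. Q0=[] Q1=[] Q2=[]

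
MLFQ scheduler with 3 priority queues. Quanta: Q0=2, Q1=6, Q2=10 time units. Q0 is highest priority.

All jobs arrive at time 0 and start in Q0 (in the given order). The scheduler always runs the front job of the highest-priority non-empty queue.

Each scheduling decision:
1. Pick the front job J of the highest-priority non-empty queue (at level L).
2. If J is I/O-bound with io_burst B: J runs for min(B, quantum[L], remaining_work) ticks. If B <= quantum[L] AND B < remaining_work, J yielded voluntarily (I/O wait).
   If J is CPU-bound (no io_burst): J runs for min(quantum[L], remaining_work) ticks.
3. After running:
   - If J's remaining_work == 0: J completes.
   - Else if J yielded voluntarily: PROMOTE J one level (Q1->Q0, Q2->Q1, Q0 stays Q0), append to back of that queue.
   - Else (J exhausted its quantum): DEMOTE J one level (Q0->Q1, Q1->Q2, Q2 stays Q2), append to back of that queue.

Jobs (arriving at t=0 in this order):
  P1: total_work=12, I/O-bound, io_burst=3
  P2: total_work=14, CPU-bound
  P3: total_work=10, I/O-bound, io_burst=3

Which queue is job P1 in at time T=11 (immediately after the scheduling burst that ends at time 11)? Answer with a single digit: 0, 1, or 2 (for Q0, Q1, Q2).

t=0-2: P1@Q0 runs 2, rem=10, quantum used, demote→Q1. Q0=[P2,P3] Q1=[P1] Q2=[]
t=2-4: P2@Q0 runs 2, rem=12, quantum used, demote→Q1. Q0=[P3] Q1=[P1,P2] Q2=[]
t=4-6: P3@Q0 runs 2, rem=8, quantum used, demote→Q1. Q0=[] Q1=[P1,P2,P3] Q2=[]
t=6-9: P1@Q1 runs 3, rem=7, I/O yield, promote→Q0. Q0=[P1] Q1=[P2,P3] Q2=[]
t=9-11: P1@Q0 runs 2, rem=5, quantum used, demote→Q1. Q0=[] Q1=[P2,P3,P1] Q2=[]
t=11-17: P2@Q1 runs 6, rem=6, quantum used, demote→Q2. Q0=[] Q1=[P3,P1] Q2=[P2]
t=17-20: P3@Q1 runs 3, rem=5, I/O yield, promote→Q0. Q0=[P3] Q1=[P1] Q2=[P2]
t=20-22: P3@Q0 runs 2, rem=3, quantum used, demote→Q1. Q0=[] Q1=[P1,P3] Q2=[P2]
t=22-25: P1@Q1 runs 3, rem=2, I/O yield, promote→Q0. Q0=[P1] Q1=[P3] Q2=[P2]
t=25-27: P1@Q0 runs 2, rem=0, completes. Q0=[] Q1=[P3] Q2=[P2]
t=27-30: P3@Q1 runs 3, rem=0, completes. Q0=[] Q1=[] Q2=[P2]
t=30-36: P2@Q2 runs 6, rem=0, completes. Q0=[] Q1=[] Q2=[]

Answer: 1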